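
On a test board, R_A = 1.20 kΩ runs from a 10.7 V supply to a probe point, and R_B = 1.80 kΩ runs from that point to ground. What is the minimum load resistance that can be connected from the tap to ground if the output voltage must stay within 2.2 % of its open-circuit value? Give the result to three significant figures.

Output resistance R_th = R_A‖R_B = (1200 × 1800)/3000 = 720.0 Ω.
The fractional drop is R_th/(R_th + R_L); requiring this ≤ 0.0220 gives R_L ≥ R_th(1/0.0220 − 1) = 720.0 × 44.45 = 32.0 kΩ.

R_L(min) ≈ 32.0 kΩ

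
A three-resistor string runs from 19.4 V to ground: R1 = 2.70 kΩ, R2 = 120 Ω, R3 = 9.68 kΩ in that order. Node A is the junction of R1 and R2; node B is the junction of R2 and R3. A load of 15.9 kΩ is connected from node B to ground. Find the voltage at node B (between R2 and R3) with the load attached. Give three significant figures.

V ≈ 13.2 V

At node B, R3 is in parallel with the load: R3‖R_L = 6017 Ω.
Below node A the resistance is R2 + (R3‖R_L) = 6137 Ω, so V_A = 19.4 × 6137/8837 = 13.47 V.
Then V_B = V_A × (R3‖R_L)/(R2 + R3‖R_L) = 13.47 × 6017/6137 = 13.2 V.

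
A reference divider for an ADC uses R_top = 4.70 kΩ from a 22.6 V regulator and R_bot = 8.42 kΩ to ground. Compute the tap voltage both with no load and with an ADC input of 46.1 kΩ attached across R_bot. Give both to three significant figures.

Open-circuit: V = 22.6 × 8.42/(4.70 + 8.42) = 14.5 V.
With the load, R_bot becomes R_bot‖R_L = 7.120 kΩ, so V = 22.6 × 7.120/11.82 = 13.6 V.

Unloaded: 14.5 V; loaded: 13.6 V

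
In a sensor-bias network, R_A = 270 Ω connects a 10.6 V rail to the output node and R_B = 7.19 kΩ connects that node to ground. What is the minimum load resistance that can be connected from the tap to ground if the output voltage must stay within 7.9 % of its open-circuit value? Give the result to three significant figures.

R_L(min) ≈ 3.03 kΩ

Output resistance R_th = R_A‖R_B = (270 × 7190)/7460 = 260.2 Ω.
The fractional drop is R_th/(R_th + R_L); requiring this ≤ 0.0790 gives R_L ≥ R_th(1/0.0790 − 1) = 260.2 × 11.66 = 3.03 kΩ.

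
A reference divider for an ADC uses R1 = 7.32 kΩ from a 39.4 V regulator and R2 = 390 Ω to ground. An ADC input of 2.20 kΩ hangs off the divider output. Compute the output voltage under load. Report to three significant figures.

V_out ≈ 1.71 V

The load sits in parallel with R2: R2‖R_L = (390 × 2200) / (390 + 2200) = 331.3 Ω.
V_out = 39.4 × 331.3 / (7320 + 331.3) = 39.4 × 331.3/7651 = 1.71 V.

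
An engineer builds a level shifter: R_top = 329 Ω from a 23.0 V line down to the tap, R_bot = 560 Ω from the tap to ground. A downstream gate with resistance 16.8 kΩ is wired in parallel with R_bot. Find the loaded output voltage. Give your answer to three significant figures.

The load sits in parallel with R_bot: R_bot‖R_L = (560 × 16800) / (560 + 16800) = 541.9 Ω.
V_out = 23.0 × 541.9 / (329 + 541.9) = 23.0 × 541.9/870.9 = 14.3 V.

V_out ≈ 14.3 V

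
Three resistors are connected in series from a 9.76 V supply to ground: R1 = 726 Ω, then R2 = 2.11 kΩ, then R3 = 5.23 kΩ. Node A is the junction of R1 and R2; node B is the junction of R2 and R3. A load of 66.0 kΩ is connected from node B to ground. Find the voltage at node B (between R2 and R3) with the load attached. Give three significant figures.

V ≈ 6.16 V

At node B, R3 is in parallel with the load: R3‖R_L = 4846 Ω.
Below node A the resistance is R2 + (R3‖R_L) = 6956 Ω, so V_A = 9.76 × 6956/7682 = 8.838 V.
Then V_B = V_A × (R3‖R_L)/(R2 + R3‖R_L) = 8.838 × 4846/6956 = 6.16 V.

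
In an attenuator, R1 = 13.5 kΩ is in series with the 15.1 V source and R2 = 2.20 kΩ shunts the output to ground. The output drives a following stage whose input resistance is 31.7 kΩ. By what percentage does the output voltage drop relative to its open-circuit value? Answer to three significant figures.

5.63 %

The divider's output (Thévenin) resistance is R1‖R2 = 1.892 kΩ.
Fractional drop under load = R_th/(R_th + R_L) = 1.892 / (1.892 + 31.7) = 0.05632.
So the output falls by 5.63 %.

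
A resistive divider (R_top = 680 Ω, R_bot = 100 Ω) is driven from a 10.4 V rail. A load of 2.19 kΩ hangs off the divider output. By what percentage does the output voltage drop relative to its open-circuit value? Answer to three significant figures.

The divider's output (Thévenin) resistance is R_top‖R_bot = 87.18 Ω.
Fractional drop under load = R_th/(R_th + R_L) = 87.18 / (87.18 + 2190) = 0.03828.
So the output falls by 3.83 %.

3.83 %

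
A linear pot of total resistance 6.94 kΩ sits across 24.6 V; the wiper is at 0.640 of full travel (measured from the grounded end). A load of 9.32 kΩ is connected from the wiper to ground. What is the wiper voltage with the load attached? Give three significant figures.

The wiper splits the pot into (1−α)R = 2.498 kΩ above and αR = 4.442 kΩ below.
Lower section ‖ load = 3.008 kΩ.
V_wiper = 24.6 × 3.008/(2.498 + 3.008) = 13.4 V.

V ≈ 13.4 V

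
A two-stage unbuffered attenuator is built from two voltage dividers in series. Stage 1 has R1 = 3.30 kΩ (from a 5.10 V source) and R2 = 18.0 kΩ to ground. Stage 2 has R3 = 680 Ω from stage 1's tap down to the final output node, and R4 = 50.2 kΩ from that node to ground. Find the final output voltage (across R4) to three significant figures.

Stage 2 presents R3+R4 = 50880 Ω as a load on stage 1's tap.
Stage 1's lower leg becomes R2‖(R3+R4) = 13300 Ω, so V_mid = 5.10 × 13300/16600 = 4.086 V.
Stage 2 is itself unloaded: V_out = V_mid × R4/(R3+R4) = 4.086 × 50200/50880 = 4.03 V.

V_out ≈ 4.03 V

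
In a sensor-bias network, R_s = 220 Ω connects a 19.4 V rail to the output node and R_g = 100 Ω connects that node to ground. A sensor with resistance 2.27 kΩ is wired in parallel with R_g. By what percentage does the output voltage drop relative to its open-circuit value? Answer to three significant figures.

The divider's output (Thévenin) resistance is R_s‖R_g = 68.75 Ω.
Fractional drop under load = R_th/(R_th + R_L) = 68.75 / (68.75 + 2270) = 0.02940.
So the output falls by 2.94 %.

2.94 %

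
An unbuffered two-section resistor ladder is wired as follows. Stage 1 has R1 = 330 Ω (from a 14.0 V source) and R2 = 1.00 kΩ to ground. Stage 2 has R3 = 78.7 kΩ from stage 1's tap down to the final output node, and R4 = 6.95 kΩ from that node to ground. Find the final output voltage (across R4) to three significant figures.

V_out ≈ 0.852 V

Stage 2 presents R3+R4 = 85650 Ω as a load on stage 1's tap.
Stage 1's lower leg becomes R2‖(R3+R4) = 988.5 Ω, so V_mid = 14.0 × 988.5/1318 = 10.50 V.
Stage 2 is itself unloaded: V_out = V_mid × R4/(R3+R4) = 10.50 × 6950/85650 = 0.852 V.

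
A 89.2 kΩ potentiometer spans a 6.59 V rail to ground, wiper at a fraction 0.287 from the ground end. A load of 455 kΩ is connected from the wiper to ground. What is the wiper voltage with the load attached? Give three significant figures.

The wiper splits the pot into (1−α)R = 63.60 kΩ above and αR = 25.60 kΩ below.
Lower section ‖ load = 24.24 kΩ.
V_wiper = 6.59 × 24.24/(63.60 + 24.24) = 1.82 V.

V ≈ 1.82 V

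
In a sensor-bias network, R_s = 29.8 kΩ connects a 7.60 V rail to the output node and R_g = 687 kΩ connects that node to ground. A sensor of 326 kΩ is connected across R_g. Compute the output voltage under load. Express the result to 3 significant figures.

V_out ≈ 6.70 V

The load sits in parallel with R_g: R_g‖R_L = (687 × 326) / (687 + 326) = 221.1 kΩ.
V_out = 7.60 × 221.1 / (29.8 + 221.1) = 7.60 × 221.1/250.9 = 6.70 V.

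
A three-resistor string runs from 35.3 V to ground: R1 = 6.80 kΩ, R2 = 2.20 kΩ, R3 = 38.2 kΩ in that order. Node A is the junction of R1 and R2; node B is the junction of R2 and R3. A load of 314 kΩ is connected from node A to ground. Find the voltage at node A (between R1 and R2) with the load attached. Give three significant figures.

V ≈ 29.7 V

Below node A the series string R2+R3 = 40.40 kΩ sits in parallel with the 314 kΩ load: 35.79 kΩ.
V_A = 35.3 × 35.79/(6.80 + 35.79) = 29.7 V.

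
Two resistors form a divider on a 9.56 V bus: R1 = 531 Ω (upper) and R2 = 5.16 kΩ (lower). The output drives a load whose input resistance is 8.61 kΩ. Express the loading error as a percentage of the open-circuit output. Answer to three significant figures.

5.30 %

The divider's output (Thévenin) resistance is R1‖R2 = 481.5 Ω.
Fractional drop under load = R_th/(R_th + R_L) = 481.5 / (481.5 + 8610) = 0.05296.
So the output falls by 5.30 %.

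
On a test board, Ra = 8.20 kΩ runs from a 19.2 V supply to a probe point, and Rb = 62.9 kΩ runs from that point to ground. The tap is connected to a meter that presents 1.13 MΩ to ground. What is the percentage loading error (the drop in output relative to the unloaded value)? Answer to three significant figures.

The divider's output (Thévenin) resistance is Ra‖Rb = 7.254 kΩ.
Fractional drop under load = R_th/(R_th + R_L) = 7.254 / (7.254 + 1130) = 0.006379.
So the output falls by 0.638 %.

0.638 %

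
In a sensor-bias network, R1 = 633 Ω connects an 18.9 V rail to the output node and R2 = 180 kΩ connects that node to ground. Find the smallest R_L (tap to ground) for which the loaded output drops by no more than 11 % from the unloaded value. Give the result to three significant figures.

Output resistance R_th = R1‖R2 = (633 × 180000)/180600 = 630.8 Ω.
The fractional drop is R_th/(R_th + R_L); requiring this ≤ 0.110 gives R_L ≥ R_th(1/0.110 − 1) = 630.8 × 8.091 = 5.10 kΩ.

R_L(min) ≈ 5.10 kΩ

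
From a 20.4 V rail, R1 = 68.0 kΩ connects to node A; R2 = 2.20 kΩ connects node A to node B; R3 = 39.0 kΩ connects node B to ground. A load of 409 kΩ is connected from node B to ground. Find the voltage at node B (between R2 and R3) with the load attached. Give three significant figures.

At node B, R3 is in parallel with the load: R3‖R_L = 35.60 kΩ.
Below node A the resistance is R2 + (R3‖R_L) = 37.80 kΩ, so V_A = 20.4 × 37.80/105.8 = 7.289 V.
Then V_B = V_A × (R3‖R_L)/(R2 + R3‖R_L) = 7.289 × 35.60/37.80 = 6.86 V.

V ≈ 6.86 V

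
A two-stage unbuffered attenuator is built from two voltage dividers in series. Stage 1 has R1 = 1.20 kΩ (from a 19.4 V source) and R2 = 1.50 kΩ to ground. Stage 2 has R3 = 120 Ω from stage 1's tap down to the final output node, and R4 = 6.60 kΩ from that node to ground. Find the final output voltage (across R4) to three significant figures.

Stage 2 presents R3+R4 = 6720 Ω as a load on stage 1's tap.
Stage 1's lower leg becomes R2‖(R3+R4) = 1226 Ω, so V_mid = 19.4 × 1226/2426 = 9.805 V.
Stage 2 is itself unloaded: V_out = V_mid × R4/(R3+R4) = 9.805 × 6600/6720 = 9.63 V.

V_out ≈ 9.63 V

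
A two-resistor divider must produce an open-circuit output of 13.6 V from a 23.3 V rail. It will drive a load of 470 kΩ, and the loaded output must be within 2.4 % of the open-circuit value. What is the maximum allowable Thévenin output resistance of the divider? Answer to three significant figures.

Loading drop = R_th/(R_th + R_L) ≤ 0.0240, so R_th ≤ R_L · ε/(1−ε) = 470 kΩ × 0.0240/0.9760 = 11.6 kΩ.

R_th ≤ 11.6 kΩ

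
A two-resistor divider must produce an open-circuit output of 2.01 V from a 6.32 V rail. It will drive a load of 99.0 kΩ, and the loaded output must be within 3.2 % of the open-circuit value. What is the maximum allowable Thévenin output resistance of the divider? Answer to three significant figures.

R_th ≤ 3.27 kΩ

Loading drop = R_th/(R_th + R_L) ≤ 0.0320, so R_th ≤ R_L · ε/(1−ε) = 99.0 kΩ × 0.0320/0.9680 = 3.27 kΩ.
(Any R1, R2 with R2/(R1+R2) = 0.318 and R1‖R2 ≤ 3.27 kΩ will meet the spec.)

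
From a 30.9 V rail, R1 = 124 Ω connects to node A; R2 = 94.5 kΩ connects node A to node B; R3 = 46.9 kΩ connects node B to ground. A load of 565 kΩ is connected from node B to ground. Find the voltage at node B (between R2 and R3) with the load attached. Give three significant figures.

At node B, R3 is in parallel with the load: R3‖R_L = 43310 Ω.
Below node A the resistance is R2 + (R3‖R_L) = 137800 Ω, so V_A = 30.9 × 137800/137900 = 30.87 V.
Then V_B = V_A × (R3‖R_L)/(R2 + R3‖R_L) = 30.87 × 43310/137800 = 9.70 V.

V ≈ 9.70 V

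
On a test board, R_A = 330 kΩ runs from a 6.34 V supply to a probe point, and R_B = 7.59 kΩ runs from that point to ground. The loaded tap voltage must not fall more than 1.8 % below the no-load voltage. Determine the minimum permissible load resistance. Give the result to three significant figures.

Output resistance R_th = R_A‖R_B = (330 × 7.59)/337.6 = 7.419 kΩ.
The fractional drop is R_th/(R_th + R_L); requiring this ≤ 0.0180 gives R_L ≥ R_th(1/0.0180 − 1) = 7.419 × 54.56 = 405 kΩ.

R_L(min) ≈ 405 kΩ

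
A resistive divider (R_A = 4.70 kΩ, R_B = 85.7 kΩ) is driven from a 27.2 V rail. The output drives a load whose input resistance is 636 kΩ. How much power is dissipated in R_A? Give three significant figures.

P ≈ 0.540 mW

Total resistance from the source is R_A + (R_B‖R_L) = 80.22 kΩ, so I = 27.2/80.22 kΩ = 0.3391 mA.
P = I²·R_A = (0.3391 mA)² × 4.70 kΩ = 0.540 mW.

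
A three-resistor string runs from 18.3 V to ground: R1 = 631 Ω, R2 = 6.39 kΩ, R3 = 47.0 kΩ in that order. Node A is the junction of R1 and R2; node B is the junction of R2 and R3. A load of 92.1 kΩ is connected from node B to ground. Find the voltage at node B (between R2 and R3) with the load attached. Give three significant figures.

V ≈ 14.9 V

At node B, R3 is in parallel with the load: R3‖R_L = 31120 Ω.
Below node A the resistance is R2 + (R3‖R_L) = 37510 Ω, so V_A = 18.3 × 37510/38140 = 18.00 V.
Then V_B = V_A × (R3‖R_L)/(R2 + R3‖R_L) = 18.00 × 31120/37510 = 14.9 V.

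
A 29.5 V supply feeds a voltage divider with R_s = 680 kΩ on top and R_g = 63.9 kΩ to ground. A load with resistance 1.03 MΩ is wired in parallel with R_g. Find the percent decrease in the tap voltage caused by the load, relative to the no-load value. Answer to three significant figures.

5.37 %

The divider's output (Thévenin) resistance is R_s‖R_g = 58.41 kΩ.
Fractional drop under load = R_th/(R_th + R_L) = 58.41 / (58.41 + 1030) = 0.05367.
So the output falls by 5.37 %.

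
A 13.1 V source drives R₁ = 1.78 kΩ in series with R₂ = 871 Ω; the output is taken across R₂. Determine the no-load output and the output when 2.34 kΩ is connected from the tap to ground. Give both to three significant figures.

Unloaded: 4.30 V; loaded: 3.44 V

Open-circuit: V = 13.1 × 871/(1780 + 871) = 4.30 V.
With the load, R₂ becomes R₂‖R_L = 634.7 Ω, so V = 13.1 × 634.7/2415 = 3.44 V.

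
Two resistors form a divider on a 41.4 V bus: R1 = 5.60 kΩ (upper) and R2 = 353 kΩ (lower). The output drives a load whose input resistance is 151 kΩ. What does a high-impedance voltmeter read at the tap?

V_out ≈ 39.3 V

The load sits in parallel with R2: R2‖R_L = (353 × 151) / (353 + 151) = 105.8 kΩ.
V_out = 41.4 × 105.8 / (5.60 + 105.8) = 41.4 × 105.8/111.4 = 39.3 V.
(Unloaded it would have been 40.8 V.)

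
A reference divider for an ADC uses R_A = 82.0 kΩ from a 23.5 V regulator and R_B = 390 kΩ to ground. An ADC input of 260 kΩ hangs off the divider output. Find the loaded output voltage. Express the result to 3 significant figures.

The load sits in parallel with R_B: R_B‖R_L = (390 × 260) / (390 + 260) = 156.0 kΩ.
V_out = 23.5 × 156.0 / (82.0 + 156.0) = 23.5 × 156.0/238.0 = 15.4 V.

V_out ≈ 15.4 V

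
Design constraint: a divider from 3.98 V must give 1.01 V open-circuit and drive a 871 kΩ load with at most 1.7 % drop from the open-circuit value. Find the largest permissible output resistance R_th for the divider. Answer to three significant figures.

R_th ≤ 15.1 kΩ

Loading drop = R_th/(R_th + R_L) ≤ 0.0170, so R_th ≤ R_L · ε/(1−ε) = 871 kΩ × 0.0170/0.9830 = 15.1 kΩ.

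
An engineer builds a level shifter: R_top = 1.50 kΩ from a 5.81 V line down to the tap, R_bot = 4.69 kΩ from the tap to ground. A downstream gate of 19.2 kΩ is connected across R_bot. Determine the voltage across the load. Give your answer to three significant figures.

V_out ≈ 4.16 V

The load sits in parallel with R_bot: R_bot‖R_L = (4.69 × 19.2) / (4.69 + 19.2) = 3.769 kΩ.
V_out = 5.81 × 3.769 / (1.50 + 3.769) = 5.81 × 3.769/5.269 = 4.16 V.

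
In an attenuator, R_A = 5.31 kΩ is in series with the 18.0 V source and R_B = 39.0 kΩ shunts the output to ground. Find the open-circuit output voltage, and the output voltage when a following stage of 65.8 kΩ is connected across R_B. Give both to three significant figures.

Unloaded: 15.8 V; loaded: 14.8 V

Open-circuit: V = 18.0 × 39.0/(5.31 + 39.0) = 15.8 V.
With the load, R_B becomes R_B‖R_L = 24.49 kΩ, so V = 18.0 × 24.49/29.80 = 14.8 V.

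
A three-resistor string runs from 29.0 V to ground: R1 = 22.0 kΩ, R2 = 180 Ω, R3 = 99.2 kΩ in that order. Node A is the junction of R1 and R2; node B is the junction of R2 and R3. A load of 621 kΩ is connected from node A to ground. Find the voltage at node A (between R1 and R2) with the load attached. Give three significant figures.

Below node A the series string R2+R3 = 99380 Ω sits in parallel with the 621000 Ω load: 85670 Ω.
V_A = 29.0 × 85670/(22000 + 85670) = 23.1 V.

V ≈ 23.1 V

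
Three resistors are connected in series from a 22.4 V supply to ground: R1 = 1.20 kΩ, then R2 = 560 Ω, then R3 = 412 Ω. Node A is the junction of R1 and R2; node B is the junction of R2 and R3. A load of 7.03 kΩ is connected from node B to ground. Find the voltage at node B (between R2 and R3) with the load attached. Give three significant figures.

At node B, R3 is in parallel with the load: R3‖R_L = 389.2 Ω.
Below node A the resistance is R2 + (R3‖R_L) = 949.2 Ω, so V_A = 22.4 × 949.2/2149 = 9.893 V.
Then V_B = V_A × (R3‖R_L)/(R2 + R3‖R_L) = 9.893 × 389.2/949.2 = 4.06 V.

V ≈ 4.06 V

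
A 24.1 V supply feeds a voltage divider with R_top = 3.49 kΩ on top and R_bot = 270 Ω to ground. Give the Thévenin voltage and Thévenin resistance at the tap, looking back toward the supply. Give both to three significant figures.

V_th = 1.73 V, R_th = 251 Ω

V_th is the open-circuit tap voltage: 24.1 × 270/(3490 + 270) = 1.73 V.
With the supply zeroed, R_top and R_bot appear in parallel from the tap: R_th = R_top‖R_bot = (3490 × 270)/3760 = 251 Ω.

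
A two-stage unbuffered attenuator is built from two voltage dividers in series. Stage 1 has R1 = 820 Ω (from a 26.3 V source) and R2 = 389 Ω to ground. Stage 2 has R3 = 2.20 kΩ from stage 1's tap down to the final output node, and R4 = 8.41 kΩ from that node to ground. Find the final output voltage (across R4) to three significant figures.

Stage 2 presents R3+R4 = 10610 Ω as a load on stage 1's tap.
Stage 1's lower leg becomes R2‖(R3+R4) = 375.2 Ω, so V_mid = 26.3 × 375.2/1195 = 8.257 V.
Stage 2 is itself unloaded: V_out = V_mid × R4/(R3+R4) = 8.257 × 8410/10610 = 6.54 V.

V_out ≈ 6.54 V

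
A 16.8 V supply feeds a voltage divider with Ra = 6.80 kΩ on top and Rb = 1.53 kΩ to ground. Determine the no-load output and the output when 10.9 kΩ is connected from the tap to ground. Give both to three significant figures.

Open-circuit: V = 16.8 × 1.53/(6.80 + 1.53) = 3.09 V.
With the load, Rb becomes Rb‖R_L = 1.342 kΩ, so V = 16.8 × 1.342/8.142 = 2.77 V.

Unloaded: 3.09 V; loaded: 2.77 V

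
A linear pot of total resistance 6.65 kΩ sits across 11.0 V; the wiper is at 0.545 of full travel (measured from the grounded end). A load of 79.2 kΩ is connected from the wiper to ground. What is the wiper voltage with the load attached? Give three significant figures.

V ≈ 5.87 V

The wiper splits the pot into (1−α)R = 3.026 kΩ above and αR = 3.624 kΩ below.
Lower section ‖ load = 3.466 kΩ.
V_wiper = 11.0 × 3.466/(3.026 + 3.466) = 5.87 V.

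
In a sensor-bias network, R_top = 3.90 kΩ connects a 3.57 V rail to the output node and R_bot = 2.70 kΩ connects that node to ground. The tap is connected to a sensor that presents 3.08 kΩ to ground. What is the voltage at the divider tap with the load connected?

V_out ≈ 0.962 V

The load sits in parallel with R_bot: R_bot‖R_L = (2.70 × 3.08) / (2.70 + 3.08) = 1.439 kΩ.
V_out = 3.57 × 1.439 / (3.90 + 1.439) = 3.57 × 1.439/5.339 = 0.962 V.
(Unloaded it would have been 1.46 V.)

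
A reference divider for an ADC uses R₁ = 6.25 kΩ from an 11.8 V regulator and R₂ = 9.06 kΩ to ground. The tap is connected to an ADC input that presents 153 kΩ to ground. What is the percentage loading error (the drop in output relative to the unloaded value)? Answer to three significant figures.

The divider's output (Thévenin) resistance is R₁‖R₂ = 3.699 kΩ.
Fractional drop under load = R_th/(R_th + R_L) = 3.699 / (3.699 + 153) = 0.02360.
So the output falls by 2.36 %.

2.36 %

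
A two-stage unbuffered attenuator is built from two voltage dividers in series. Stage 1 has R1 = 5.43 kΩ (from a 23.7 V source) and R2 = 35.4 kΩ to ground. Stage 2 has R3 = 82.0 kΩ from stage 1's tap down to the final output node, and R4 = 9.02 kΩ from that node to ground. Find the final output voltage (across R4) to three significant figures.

V_out ≈ 1.94 V

Stage 2 presents R3+R4 = 91.02 kΩ as a load on stage 1's tap.
Stage 1's lower leg becomes R2‖(R3+R4) = 25.49 kΩ, so V_mid = 23.7 × 25.49/30.92 = 19.54 V.
Stage 2 is itself unloaded: V_out = V_mid × R4/(R3+R4) = 19.54 × 9.02/91.02 = 1.94 V.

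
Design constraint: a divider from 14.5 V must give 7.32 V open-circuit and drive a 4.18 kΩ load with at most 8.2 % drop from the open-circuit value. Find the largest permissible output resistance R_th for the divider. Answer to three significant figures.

R_th ≤ 373 Ω

Loading drop = R_th/(R_th + R_L) ≤ 0.0820, so R_th ≤ R_L · ε/(1−ε) = 4.18 kΩ × 0.0820/0.9180 = 373 Ω.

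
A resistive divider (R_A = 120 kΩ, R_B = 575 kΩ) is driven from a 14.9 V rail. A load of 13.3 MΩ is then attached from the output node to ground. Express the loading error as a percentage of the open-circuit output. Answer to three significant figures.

The divider's output (Thévenin) resistance is R_A‖R_B = 99.28 kΩ.
Fractional drop under load = R_th/(R_th + R_L) = 99.28 / (99.28 + 13300) = 0.007409.
So the output falls by 0.741 %.

0.741 %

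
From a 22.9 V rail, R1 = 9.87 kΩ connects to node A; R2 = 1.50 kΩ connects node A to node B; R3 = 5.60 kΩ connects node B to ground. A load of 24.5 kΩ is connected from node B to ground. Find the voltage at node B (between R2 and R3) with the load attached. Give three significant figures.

At node B, R3 is in parallel with the load: R3‖R_L = 4.558 kΩ.
Below node A the resistance is R2 + (R3‖R_L) = 6.058 kΩ, so V_A = 22.9 × 6.058/15.93 = 8.710 V.
Then V_B = V_A × (R3‖R_L)/(R2 + R3‖R_L) = 8.710 × 4.558/6.058 = 6.55 V.

V ≈ 6.55 V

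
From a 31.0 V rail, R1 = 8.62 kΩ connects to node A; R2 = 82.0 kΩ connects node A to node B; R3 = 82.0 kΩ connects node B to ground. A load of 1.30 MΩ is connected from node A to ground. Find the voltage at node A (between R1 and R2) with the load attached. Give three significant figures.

Below node A the series string R2+R3 = 164.0 kΩ sits in parallel with the 1300 kΩ load: 145.6 kΩ.
V_A = 31.0 × 145.6/(8.62 + 145.6) = 29.3 V.

V ≈ 29.3 V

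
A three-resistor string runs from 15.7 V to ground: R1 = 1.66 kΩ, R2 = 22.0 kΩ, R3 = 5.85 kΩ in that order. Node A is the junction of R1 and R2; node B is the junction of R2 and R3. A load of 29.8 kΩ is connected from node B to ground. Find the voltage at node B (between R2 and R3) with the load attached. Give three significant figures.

At node B, R3 is in parallel with the load: R3‖R_L = 4.890 kΩ.
Below node A the resistance is R2 + (R3‖R_L) = 26.89 kΩ, so V_A = 15.7 × 26.89/28.55 = 14.79 V.
Then V_B = V_A × (R3‖R_L)/(R2 + R3‖R_L) = 14.79 × 4.890/26.89 = 2.69 V.

V ≈ 2.69 V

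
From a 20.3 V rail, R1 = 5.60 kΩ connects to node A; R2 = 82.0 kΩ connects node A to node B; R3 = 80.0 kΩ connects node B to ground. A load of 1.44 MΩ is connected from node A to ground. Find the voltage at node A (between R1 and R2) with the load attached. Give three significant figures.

V ≈ 19.5 V

Below node A the series string R2+R3 = 162.0 kΩ sits in parallel with the 1440 kΩ load: 145.6 kΩ.
V_A = 20.3 × 145.6/(5.60 + 145.6) = 19.5 V.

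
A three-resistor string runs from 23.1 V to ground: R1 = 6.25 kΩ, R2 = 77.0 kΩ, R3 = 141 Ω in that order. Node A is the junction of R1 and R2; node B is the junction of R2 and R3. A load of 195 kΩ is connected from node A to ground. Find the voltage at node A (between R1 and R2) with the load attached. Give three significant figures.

Below node A the series string R2+R3 = 77140 Ω sits in parallel with the 195000 Ω load: 55270 Ω.
V_A = 23.1 × 55270/(6250 + 55270) = 20.8 V.

V ≈ 20.8 V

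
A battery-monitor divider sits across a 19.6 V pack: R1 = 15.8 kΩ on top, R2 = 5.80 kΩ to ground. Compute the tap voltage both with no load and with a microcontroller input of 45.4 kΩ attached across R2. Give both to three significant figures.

Open-circuit: V = 19.6 × 5.80/(15.8 + 5.80) = 5.26 V.
With the load, R2 becomes R2‖R_L = 5.143 kΩ, so V = 19.6 × 5.143/20.94 = 4.81 V.

Unloaded: 5.26 V; loaded: 4.81 V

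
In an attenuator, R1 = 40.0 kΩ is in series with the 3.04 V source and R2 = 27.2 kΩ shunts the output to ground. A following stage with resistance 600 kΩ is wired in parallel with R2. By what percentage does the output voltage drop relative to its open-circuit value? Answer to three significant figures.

The divider's output (Thévenin) resistance is R1‖R2 = 16.19 kΩ.
Fractional drop under load = R_th/(R_th + R_L) = 16.19 / (16.19 + 600) = 0.02628.
So the output falls by 2.63 %.

2.63 %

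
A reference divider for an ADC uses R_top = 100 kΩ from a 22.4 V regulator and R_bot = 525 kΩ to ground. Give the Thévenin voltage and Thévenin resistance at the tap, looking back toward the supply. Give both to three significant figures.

V_th = 18.8 V, R_th = 84.0 kΩ

V_th is the open-circuit tap voltage: 22.4 × 525/(100 + 525) = 18.8 V.
With the supply zeroed, R_top and R_bot appear in parallel from the tap: R_th = R_top‖R_bot = (100 × 525)/625.0 = 84.0 kΩ.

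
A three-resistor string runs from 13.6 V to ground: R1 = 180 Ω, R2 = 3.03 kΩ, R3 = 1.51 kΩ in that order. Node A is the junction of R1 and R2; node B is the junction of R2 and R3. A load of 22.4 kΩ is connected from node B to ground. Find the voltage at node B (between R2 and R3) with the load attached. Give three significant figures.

At node B, R3 is in parallel with the load: R3‖R_L = 1415 Ω.
Below node A the resistance is R2 + (R3‖R_L) = 4445 Ω, so V_A = 13.6 × 4445/4625 = 13.07 V.
Then V_B = V_A × (R3‖R_L)/(R2 + R3‖R_L) = 13.07 × 1415/4445 = 4.16 V.

V ≈ 4.16 V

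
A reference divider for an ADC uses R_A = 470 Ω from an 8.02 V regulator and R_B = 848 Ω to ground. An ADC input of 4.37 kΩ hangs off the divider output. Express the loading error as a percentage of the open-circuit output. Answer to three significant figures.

6.47 %

The divider's output (Thévenin) resistance is R_A‖R_B = 302.4 Ω.
Fractional drop under load = R_th/(R_th + R_L) = 302.4 / (302.4 + 4370) = 0.06472.
So the output falls by 6.47 %.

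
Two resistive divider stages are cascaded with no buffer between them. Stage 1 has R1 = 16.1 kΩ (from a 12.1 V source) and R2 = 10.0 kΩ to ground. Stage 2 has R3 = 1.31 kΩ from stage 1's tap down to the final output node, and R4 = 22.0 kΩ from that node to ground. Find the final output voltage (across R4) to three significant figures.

Stage 2 presents R3+R4 = 23.31 kΩ as a load on stage 1's tap.
Stage 1's lower leg becomes R2‖(R3+R4) = 6.998 kΩ, so V_mid = 12.1 × 6.998/23.10 = 3.666 V.
Stage 2 is itself unloaded: V_out = V_mid × R4/(R3+R4) = 3.666 × 22.0/23.31 = 3.46 V.

V_out ≈ 3.46 V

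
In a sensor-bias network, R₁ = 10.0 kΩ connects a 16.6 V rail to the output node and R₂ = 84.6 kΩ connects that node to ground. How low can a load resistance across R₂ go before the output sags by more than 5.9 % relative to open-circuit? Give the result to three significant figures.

R_L(min) ≈ 143 kΩ

Output resistance R_th = R₁‖R₂ = (10.0 × 84.6)/94.60 = 8.943 kΩ.
The fractional drop is R_th/(R_th + R_L); requiring this ≤ 0.0590 gives R_L ≥ R_th(1/0.0590 − 1) = 8.943 × 15.95 = 143 kΩ.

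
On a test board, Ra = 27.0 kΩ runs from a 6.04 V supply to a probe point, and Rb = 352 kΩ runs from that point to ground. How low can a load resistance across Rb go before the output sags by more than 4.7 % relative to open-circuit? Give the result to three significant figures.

Output resistance R_th = Ra‖Rb = (27.0 × 352)/379.0 = 25.08 kΩ.
The fractional drop is R_th/(R_th + R_L); requiring this ≤ 0.0470 gives R_L ≥ R_th(1/0.0470 − 1) = 25.08 × 20.28 = 508 kΩ.

R_L(min) ≈ 508 kΩ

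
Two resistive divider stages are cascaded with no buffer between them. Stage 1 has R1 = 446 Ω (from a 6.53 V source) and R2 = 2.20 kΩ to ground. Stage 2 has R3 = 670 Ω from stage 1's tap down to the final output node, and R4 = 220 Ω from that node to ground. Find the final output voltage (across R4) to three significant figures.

Stage 2 presents R3+R4 = 890.0 Ω as a load on stage 1's tap.
Stage 1's lower leg becomes R2‖(R3+R4) = 633.7 Ω, so V_mid = 6.53 × 633.7/1080 = 3.832 V.
Stage 2 is itself unloaded: V_out = V_mid × R4/(R3+R4) = 3.832 × 220/890.0 = 0.947 V.

V_out ≈ 0.947 V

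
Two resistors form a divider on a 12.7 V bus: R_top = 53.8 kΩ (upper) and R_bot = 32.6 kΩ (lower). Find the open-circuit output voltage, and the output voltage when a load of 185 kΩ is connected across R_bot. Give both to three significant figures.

Open-circuit: V = 12.7 × 32.6/(53.8 + 32.6) = 4.79 V.
With the load, R_bot becomes R_bot‖R_L = 27.72 kΩ, so V = 12.7 × 27.72/81.52 = 4.32 V.

Unloaded: 4.79 V; loaded: 4.32 V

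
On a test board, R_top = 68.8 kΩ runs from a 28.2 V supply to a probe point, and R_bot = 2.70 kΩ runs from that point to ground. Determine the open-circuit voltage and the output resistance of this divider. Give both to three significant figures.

V_th is the open-circuit tap voltage: 28.2 × 2.70/(68.8 + 2.70) = 1.06 V.
With the supply zeroed, R_top and R_bot appear in parallel from the tap: R_th = R_top‖R_bot = (68.8 × 2.70)/71.50 = 2.60 kΩ.

V_th = 1.06 V, R_th = 2.60 kΩ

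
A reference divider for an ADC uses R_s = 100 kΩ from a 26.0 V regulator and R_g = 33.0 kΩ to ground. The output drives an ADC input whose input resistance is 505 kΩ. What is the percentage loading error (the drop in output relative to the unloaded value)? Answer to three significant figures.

4.68 %

The divider's output (Thévenin) resistance is R_s‖R_g = 24.81 kΩ.
Fractional drop under load = R_th/(R_th + R_L) = 24.81 / (24.81 + 505) = 0.04683.
So the output falls by 4.68 %.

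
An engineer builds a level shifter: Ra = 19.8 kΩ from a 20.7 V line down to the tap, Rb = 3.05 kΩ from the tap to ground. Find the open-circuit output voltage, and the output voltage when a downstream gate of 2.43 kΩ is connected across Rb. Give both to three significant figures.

Open-circuit: V = 20.7 × 3.05/(19.8 + 3.05) = 2.76 V.
With the load, Rb becomes Rb‖R_L = 1.352 kΩ, so V = 20.7 × 1.352/21.15 = 1.32 V.

Unloaded: 2.76 V; loaded: 1.32 V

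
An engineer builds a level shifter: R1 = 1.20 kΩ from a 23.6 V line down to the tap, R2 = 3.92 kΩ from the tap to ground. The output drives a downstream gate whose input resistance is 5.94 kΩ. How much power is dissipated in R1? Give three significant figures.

Total resistance from the source is R1 + (R2‖R_L) = 3.562 kΩ, so I = 23.6/3.562 kΩ = 6.626 mA.
P = I²·R1 = (6.626 mA)² × 1.20 kΩ = 52.7 mW.

P ≈ 52.7 mW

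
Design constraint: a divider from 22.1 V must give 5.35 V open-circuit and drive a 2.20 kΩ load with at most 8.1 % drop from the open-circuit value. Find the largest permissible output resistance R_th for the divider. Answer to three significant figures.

R_th ≤ 194 Ω

Loading drop = R_th/(R_th + R_L) ≤ 0.0810, so R_th ≤ R_L · ε/(1−ε) = 2.20 kΩ × 0.0810/0.9190 = 194 Ω.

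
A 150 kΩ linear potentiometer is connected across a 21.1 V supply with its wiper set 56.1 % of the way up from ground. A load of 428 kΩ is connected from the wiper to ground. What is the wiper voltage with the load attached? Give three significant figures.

V ≈ 10.9 V

The wiper splits the pot into (1−α)R = 65.85 kΩ above and αR = 84.15 kΩ below.
Lower section ‖ load = 70.32 kΩ.
V_wiper = 21.1 × 70.32/(65.85 + 70.32) = 10.9 V.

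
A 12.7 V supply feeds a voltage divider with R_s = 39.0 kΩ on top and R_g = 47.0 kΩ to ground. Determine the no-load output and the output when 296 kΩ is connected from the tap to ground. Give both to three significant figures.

Unloaded: 6.94 V; loaded: 6.47 V

Open-circuit: V = 12.7 × 47.0/(39.0 + 47.0) = 6.94 V.
With the load, R_g becomes R_g‖R_L = 40.56 kΩ, so V = 12.7 × 40.56/79.56 = 6.47 V.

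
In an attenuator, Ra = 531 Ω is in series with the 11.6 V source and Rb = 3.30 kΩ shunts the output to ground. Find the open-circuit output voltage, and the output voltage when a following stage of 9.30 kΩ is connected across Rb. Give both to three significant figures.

Unloaded: 9.99 V; loaded: 9.52 V

Open-circuit: V = 11.6 × 3300/(531 + 3300) = 9.99 V.
With the load, Rb becomes Rb‖R_L = 2436 Ω, so V = 11.6 × 2436/2967 = 9.52 V.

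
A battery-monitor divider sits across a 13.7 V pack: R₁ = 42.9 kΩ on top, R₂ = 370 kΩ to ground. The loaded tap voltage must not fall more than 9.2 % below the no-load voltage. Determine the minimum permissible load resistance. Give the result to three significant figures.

Output resistance R_th = R₁‖R₂ = (42.9 × 370)/412.9 = 38.44 kΩ.
The fractional drop is R_th/(R_th + R_L); requiring this ≤ 0.0920 gives R_L ≥ R_th(1/0.0920 − 1) = 38.44 × 9.870 = 379 kΩ.

R_L(min) ≈ 379 kΩ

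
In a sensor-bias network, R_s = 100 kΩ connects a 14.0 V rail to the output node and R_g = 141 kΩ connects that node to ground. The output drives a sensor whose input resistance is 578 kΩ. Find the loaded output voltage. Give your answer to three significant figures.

V_out ≈ 7.44 V

The load sits in parallel with R_g: R_g‖R_L = (141 × 578) / (141 + 578) = 113.3 kΩ.
V_out = 14.0 × 113.3 / (100 + 113.3) = 14.0 × 113.3/213.3 = 7.44 V.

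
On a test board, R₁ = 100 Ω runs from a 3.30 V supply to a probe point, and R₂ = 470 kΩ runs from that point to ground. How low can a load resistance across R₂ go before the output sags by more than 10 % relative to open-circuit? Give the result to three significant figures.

R_L(min) ≈ 900 Ω

Output resistance R_th = R₁‖R₂ = (100 × 470000)/470100 = 99.98 Ω.
The fractional drop is R_th/(R_th + R_L); requiring this ≤ 0.100 gives R_L ≥ R_th(1/0.100 − 1) = 99.98 × 9.000 = 900 Ω.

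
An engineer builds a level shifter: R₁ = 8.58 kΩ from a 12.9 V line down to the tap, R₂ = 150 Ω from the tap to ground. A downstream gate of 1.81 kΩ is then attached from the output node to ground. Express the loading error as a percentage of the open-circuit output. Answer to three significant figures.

7.53 %

The divider's output (Thévenin) resistance is R₁‖R₂ = 147.4 Ω.
Fractional drop under load = R_th/(R_th + R_L) = 147.4 / (147.4 + 1810) = 0.07531.
So the output falls by 7.53 %.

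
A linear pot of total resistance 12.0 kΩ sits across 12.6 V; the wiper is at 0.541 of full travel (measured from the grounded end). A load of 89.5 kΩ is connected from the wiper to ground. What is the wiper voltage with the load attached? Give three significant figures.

The wiper splits the pot into (1−α)R = 5.508 kΩ above and αR = 6.492 kΩ below.
Lower section ‖ load = 6.053 kΩ.
V_wiper = 12.6 × 6.053/(5.508 + 6.053) = 6.60 V.

V ≈ 6.60 V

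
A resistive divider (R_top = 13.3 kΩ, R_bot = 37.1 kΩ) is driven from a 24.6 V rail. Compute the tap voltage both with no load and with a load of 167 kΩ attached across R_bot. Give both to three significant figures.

Open-circuit: V = 24.6 × 37.1/(13.3 + 37.1) = 18.1 V.
With the load, R_bot becomes R_bot‖R_L = 30.36 kΩ, so V = 24.6 × 30.36/43.66 = 17.1 V.

Unloaded: 18.1 V; loaded: 17.1 V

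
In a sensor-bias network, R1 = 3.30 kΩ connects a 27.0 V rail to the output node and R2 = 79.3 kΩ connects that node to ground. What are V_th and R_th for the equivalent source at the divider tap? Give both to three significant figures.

V_th is the open-circuit tap voltage: 27.0 × 79.3/(3.30 + 79.3) = 25.9 V.
With the supply zeroed, R1 and R2 appear in parallel from the tap: R_th = R1‖R2 = (3.30 × 79.3)/82.60 = 3.17 kΩ.

V_th = 25.9 V, R_th = 3.17 kΩ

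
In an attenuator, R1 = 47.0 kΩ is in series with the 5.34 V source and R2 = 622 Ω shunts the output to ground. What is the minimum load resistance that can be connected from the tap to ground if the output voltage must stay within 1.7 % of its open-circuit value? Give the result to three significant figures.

R_L(min) ≈ 35.5 kΩ

Output resistance R_th = R1‖R2 = (47000 × 622)/47620 = 613.9 Ω.
The fractional drop is R_th/(R_th + R_L); requiring this ≤ 0.0170 gives R_L ≥ R_th(1/0.0170 − 1) = 613.9 × 57.82 = 35.5 kΩ.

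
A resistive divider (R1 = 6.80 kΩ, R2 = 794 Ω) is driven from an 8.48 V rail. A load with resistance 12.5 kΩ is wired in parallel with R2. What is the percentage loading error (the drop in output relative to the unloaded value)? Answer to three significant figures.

5.38 %

The divider's output (Thévenin) resistance is R1‖R2 = 711.0 Ω.
Fractional drop under load = R_th/(R_th + R_L) = 711.0 / (711.0 + 12500) = 0.05382.
So the output falls by 5.38 %.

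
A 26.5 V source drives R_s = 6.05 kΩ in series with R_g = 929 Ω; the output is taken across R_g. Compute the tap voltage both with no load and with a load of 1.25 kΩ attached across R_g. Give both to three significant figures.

Open-circuit: V = 26.5 × 929/(6050 + 929) = 3.53 V.
With the load, R_g becomes R_g‖R_L = 532.9 Ω, so V = 26.5 × 532.9/6583 = 2.15 V.

Unloaded: 3.53 V; loaded: 2.15 V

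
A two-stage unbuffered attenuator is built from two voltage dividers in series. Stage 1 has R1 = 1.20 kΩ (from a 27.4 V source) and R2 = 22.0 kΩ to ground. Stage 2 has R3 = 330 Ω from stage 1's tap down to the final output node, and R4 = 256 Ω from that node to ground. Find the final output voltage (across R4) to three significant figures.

Stage 2 presents R3+R4 = 586.0 Ω as a load on stage 1's tap.
Stage 1's lower leg becomes R2‖(R3+R4) = 570.8 Ω, so V_mid = 27.4 × 570.8/1771 = 8.832 V.
Stage 2 is itself unloaded: V_out = V_mid × R4/(R3+R4) = 8.832 × 256/586.0 = 3.86 V.

V_out ≈ 3.86 V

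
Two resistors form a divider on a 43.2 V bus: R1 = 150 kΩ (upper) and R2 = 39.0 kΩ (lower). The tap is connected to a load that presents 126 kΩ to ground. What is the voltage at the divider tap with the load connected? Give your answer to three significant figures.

The load sits in parallel with R2: R2‖R_L = (39.0 × 126) / (39.0 + 126) = 29.78 kΩ.
V_out = 43.2 × 29.78 / (150 + 29.78) = 43.2 × 29.78/179.8 = 7.16 V.

V_out ≈ 7.16 V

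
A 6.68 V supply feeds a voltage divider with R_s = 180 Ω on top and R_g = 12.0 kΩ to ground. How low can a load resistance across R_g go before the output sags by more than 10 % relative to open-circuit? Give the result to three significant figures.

Output resistance R_th = R_s‖R_g = (180 × 12000)/12180 = 177.3 Ω.
The fractional drop is R_th/(R_th + R_L); requiring this ≤ 0.100 gives R_L ≥ R_th(1/0.100 − 1) = 177.3 × 9.000 = 1.60 kΩ.

R_L(min) ≈ 1.60 kΩ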